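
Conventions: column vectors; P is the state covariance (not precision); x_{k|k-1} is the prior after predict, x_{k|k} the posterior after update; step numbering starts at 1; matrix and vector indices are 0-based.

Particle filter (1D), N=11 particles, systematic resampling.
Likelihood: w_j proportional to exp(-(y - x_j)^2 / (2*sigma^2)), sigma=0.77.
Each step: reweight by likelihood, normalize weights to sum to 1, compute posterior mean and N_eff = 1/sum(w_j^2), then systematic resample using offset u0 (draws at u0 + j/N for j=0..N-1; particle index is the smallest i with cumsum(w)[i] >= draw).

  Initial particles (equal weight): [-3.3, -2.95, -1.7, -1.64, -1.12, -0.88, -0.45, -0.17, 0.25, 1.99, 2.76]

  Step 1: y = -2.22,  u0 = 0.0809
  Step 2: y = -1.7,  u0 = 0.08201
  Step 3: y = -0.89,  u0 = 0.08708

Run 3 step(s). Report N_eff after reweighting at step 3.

step 1: w=[0.1152, 0.1965, 0.2451, 0.2319, 0.1110, 0.0677, 0.0219, 0.0089, 0.0018, 0.0000, 0.0000]  mean=-1.9515  Neff=5.4587  idx=[0, 1, 1, 2, 2, 2, 3, 3, 4, 4, 7]
step 2: w=[0.0158, 0.0367, 0.0367, 0.1372, 0.1372, 0.1372, 0.1368, 0.1368, 0.1033, 0.1033, 0.0191]  mean=-1.6518  Neff=8.4379  idx=[2, 3, 4, 4, 5, 6, 6, 7, 8, 9, 10]
step 3: w=[0.0041, 0.0851, 0.0851, 0.0851, 0.0851, 0.0921, 0.0921, 0.0921, 0.1416, 0.1416, 0.0956]  mean=-1.3780  Neff=9.6395  idx=[1, 3, 4, 5, 6, 7, 8, 8, 9, 10, 10]

N_eff = 9.6395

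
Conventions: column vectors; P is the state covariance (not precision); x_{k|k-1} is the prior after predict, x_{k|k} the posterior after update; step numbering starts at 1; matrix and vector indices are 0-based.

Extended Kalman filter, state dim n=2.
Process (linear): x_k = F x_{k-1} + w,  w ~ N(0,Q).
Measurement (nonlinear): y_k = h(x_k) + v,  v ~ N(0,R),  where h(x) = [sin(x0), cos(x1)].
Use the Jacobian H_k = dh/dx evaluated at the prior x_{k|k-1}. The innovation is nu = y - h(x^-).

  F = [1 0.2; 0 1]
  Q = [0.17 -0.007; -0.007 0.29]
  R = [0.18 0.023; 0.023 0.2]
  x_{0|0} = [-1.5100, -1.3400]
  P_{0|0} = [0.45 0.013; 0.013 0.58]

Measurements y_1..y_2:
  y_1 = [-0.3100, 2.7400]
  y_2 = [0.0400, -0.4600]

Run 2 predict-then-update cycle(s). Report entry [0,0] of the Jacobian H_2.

H_jac[0,0] = -0.2144

step 1: x^-=[-1.7780, -1.3400]  P^-=[0.6484 0.1220; 0.1220 0.8700]  H_jac=[-0.2057 0.0000; 0.0000 0.9735]  S=[0.2074 -0.0014; -0.0014 1.0245]  K=[-0.6422 0.1150; -0.1153 0.8265]  nu=[0.6686, 2.5112]  x^+=[-1.9185, 0.6586]  P^+=[0.5491 0.0085; 0.0085 0.1671]
step 2: x^-=[-1.7868, 0.6586]  P^-=[0.7291 0.0349; 0.0349 0.4571]  H_jac=[-0.2144 0.0000; 0.0000 -0.6120]  S=[0.2135 0.0276; 0.0276 0.3712]  K=[-0.7316 -0.0031; 0.0629 -0.7583]  nu=[1.0168, -1.2509]  x^+=[-2.5268, 1.6710]  P^+=[0.6147 0.0285; 0.0285 0.2454]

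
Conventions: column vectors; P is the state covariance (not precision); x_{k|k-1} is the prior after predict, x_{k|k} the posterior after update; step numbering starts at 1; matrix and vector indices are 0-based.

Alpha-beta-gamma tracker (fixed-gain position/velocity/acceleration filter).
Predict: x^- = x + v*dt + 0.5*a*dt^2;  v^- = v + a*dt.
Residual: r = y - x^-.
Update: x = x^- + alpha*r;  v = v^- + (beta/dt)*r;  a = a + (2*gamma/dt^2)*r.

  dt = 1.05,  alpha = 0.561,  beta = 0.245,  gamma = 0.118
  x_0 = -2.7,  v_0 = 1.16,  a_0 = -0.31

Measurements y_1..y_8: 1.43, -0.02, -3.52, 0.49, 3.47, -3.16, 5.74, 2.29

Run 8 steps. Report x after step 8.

x_post = 2.5681

step 1: x_pred=-1.6529  r=3.0829  x^+=0.0766  v^+=1.5538  a^+=0.3499
step 2: x_pred=1.9010  r=-1.9210  x^+=0.8233  v^+=1.4730  a^+=-0.0613
step 3: x_pred=2.3362  r=-5.8562  x^+=-0.9491  v^+=0.0422  a^+=-1.3149
step 4: x_pred=-1.6296  r=2.1196  x^+=-0.4405  v^+=-0.8438  a^+=-0.8611
step 5: x_pred=-1.8012  r=5.2712  x^+=1.1559  v^+=-0.5181  a^+=0.2672
step 6: x_pred=0.7592  r=-3.9192  x^+=-1.4395  v^+=-1.1520  a^+=-0.5717
step 7: x_pred=-2.9642  r=8.7042  x^+=1.9189  v^+=0.2787  a^+=1.2915
step 8: x_pred=2.9234  r=-0.6334  x^+=2.5681  v^+=1.4869  a^+=1.1559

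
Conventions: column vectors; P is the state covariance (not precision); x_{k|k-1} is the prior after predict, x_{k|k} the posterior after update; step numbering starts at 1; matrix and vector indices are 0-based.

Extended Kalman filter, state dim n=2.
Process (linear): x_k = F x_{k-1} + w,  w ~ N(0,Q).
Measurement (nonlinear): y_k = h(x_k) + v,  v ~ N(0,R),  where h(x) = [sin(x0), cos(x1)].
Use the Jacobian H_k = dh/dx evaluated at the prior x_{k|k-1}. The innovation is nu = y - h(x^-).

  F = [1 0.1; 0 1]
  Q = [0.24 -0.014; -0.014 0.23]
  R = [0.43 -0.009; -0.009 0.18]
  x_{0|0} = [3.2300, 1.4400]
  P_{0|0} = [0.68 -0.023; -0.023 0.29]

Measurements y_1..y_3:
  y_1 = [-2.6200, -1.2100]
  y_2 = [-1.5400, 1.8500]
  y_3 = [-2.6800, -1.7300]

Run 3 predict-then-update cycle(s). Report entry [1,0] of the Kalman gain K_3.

K[1,0] = -0.0113

step 1: x^-=[3.3740, 1.4400]  P^-=[0.9183 -0.0080; -0.0080 0.5200]  H_jac=[-0.9731 0.0000; 0.0000 -0.9915]  S=[1.2996 -0.0167; -0.0167 0.6912]  K=[-0.6877 -0.0052; -0.0036 -0.7460]  nu=[-2.3897, -1.3404]  x^+=[5.0242, 2.4486]  P^+=[0.3038 -0.0053; -0.0053 0.1354]
step 2: x^-=[5.2691, 2.4486]  P^-=[0.5441 -0.0058; -0.0058 0.3654]  H_jac=[0.5284 0.0000; 0.0000 -0.6388]  S=[0.5819 -0.0071; -0.0071 0.3291]  K=[0.4943 0.0218; -0.0138 -0.7096]  nu=[-0.6910, 2.6193]  x^+=[4.9846, 0.5996]  P^+=[0.4019 0.0008; 0.0008 0.1997]
step 3: x^-=[5.0445, 0.5996]  P^-=[0.6441 0.0068; 0.0068 0.4297]  H_jac=[0.3261 0.0000; 0.0000 -0.5643]  S=[0.4985 -0.0103; -0.0103 0.3168]  K=[0.4213 0.0015; -0.0113 -0.7657]  nu=[-1.7347, -2.5556]  x^+=[4.3098, 2.5761]  P^+=[0.5556 0.0062; 0.0062 0.2441]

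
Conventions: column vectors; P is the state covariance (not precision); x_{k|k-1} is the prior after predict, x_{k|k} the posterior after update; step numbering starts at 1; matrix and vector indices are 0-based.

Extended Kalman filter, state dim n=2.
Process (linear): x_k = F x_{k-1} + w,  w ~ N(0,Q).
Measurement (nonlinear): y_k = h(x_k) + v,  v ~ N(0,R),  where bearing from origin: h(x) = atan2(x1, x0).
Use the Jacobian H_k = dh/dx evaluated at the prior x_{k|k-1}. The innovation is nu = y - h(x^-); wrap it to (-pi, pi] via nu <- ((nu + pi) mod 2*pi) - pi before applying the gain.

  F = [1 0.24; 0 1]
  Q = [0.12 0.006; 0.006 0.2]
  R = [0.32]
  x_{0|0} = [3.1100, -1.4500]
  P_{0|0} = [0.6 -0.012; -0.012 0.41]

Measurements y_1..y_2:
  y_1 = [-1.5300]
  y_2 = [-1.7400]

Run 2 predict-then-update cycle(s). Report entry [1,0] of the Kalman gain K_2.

step 1: x^-=[2.7620, -1.4500]  P^-=[0.7379 0.0924; 0.0924 0.6100]  H_jac=[0.1490 0.2838]  S=[0.3933]  K=[0.3462; 0.4752]  nu=[-1.0466]  x^+=[2.3997, -1.9473]  P^+=[0.6907 0.0277; 0.0277 0.5212]
step 2: x^-=[1.9323, -1.9473]  P^-=[0.8540 0.1588; 0.1588 0.7212]  H_jac=[0.2587 0.2568]  S=[0.4458]  K=[0.5871; 0.5075]  nu=[-0.9507]  x^+=[1.3741, -2.4298]  P^+=[0.7004 0.0259; 0.0259 0.6064]

K[1,0] = 0.5075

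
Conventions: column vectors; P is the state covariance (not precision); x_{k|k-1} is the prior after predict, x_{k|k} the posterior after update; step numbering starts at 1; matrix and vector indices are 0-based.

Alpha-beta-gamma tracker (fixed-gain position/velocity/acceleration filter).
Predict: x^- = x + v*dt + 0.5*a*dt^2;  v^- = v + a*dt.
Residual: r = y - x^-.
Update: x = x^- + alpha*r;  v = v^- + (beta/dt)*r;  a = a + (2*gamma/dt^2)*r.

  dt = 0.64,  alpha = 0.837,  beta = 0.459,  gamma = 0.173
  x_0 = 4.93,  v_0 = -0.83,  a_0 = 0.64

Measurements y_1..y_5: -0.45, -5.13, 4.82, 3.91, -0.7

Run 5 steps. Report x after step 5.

x_post = 0.8390

step 1: x_pred=4.5299  r=-4.9799  x^+=0.3617  v^+=-3.9919  a^+=-3.5666
step 2: x_pred=-2.9235  r=-2.2065  x^+=-4.7703  v^+=-7.8570  a^+=-5.4305
step 3: x_pred=-10.9110  r=15.7310  x^+=2.2558  v^+=-0.0504  a^+=7.8579
step 4: x_pred=3.8329  r=0.0771  x^+=3.8974  v^+=5.0339  a^+=7.9231
step 5: x_pred=8.7418  r=-9.4418  x^+=0.8390  v^+=3.3332  a^+=-0.0527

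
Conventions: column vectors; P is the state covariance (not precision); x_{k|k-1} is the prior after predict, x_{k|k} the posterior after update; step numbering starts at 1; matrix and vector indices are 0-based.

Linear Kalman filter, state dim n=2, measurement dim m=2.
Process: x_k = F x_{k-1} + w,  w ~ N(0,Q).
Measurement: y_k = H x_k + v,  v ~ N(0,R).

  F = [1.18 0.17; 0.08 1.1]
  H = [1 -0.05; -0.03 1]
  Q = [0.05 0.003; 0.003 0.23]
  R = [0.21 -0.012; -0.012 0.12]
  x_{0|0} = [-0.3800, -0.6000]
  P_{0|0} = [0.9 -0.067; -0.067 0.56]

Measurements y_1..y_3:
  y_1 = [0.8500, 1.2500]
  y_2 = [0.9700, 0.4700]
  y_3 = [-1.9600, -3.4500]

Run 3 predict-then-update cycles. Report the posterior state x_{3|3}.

x_post = [-0.6489, -2.4501]

step 1: x^-=[-0.5504, -0.6904]  P^-=[1.2925 0.1048; 0.1048 0.9016]  S=[1.4942 0.0091; 0.0091 1.0164]  K=[0.8611 0.0572; 0.0346 0.8836]  nu=[1.3659, 1.9239]  x^+=[0.7359, 1.0567]  P^+=[0.1802 0.0019; 0.0019 0.1057]
step 2: x^-=[1.0480, 1.2213]  P^-=[0.3048 0.0423; 0.0423 0.3594]  S=[0.5115 0.0033; 0.0033 0.4771]  K=[0.5914 0.0655; 0.0428 0.7503]  nu=[-0.0170, -0.7199]  x^+=[0.9909, 0.6805]  P^+=[0.1236 0.0045; 0.0045 0.0897]
step 3: x^-=[1.2849, 0.8278]  P^-=[0.2265 0.0373; 0.0373 0.3401]  S=[0.4336 0.0016; 0.0016 0.4580]  K=[0.5178 0.0648; 0.0441 0.7399]  nu=[-3.2035, -4.2393]  x^+=[-0.6489, -2.4501]  P^+=[0.1082 0.0048; 0.0048 0.0884]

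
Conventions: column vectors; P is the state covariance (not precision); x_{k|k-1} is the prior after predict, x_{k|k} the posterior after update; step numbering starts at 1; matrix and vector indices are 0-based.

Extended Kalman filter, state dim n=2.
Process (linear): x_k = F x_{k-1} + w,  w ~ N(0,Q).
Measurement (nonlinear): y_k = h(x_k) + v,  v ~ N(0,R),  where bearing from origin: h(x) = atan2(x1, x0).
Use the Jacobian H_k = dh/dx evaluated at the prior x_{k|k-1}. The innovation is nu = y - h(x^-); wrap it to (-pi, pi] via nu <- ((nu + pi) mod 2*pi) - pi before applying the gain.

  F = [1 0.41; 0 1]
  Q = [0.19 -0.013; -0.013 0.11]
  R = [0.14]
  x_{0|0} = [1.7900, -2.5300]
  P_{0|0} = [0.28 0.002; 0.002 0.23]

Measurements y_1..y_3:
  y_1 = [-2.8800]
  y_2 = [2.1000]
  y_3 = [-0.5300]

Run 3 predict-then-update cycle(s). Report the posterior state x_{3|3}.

x_post = [-3.9284, -3.4206]

step 1: x^-=[0.7527, -2.5300]  P^-=[0.5103 0.0833; 0.0833 0.3400]  H_jac=[0.3631 0.1080]  S=[0.2178]  K=[0.8921; 0.3075]  nu=[-1.5984]  x^+=[-0.6733, -3.0216]  P^+=[0.3370 0.0235; 0.0235 0.3194]
step 2: x^-=[-1.9121, -3.0216]  P^-=[0.6000 0.1415; 0.1415 0.4294]  H_jac=[0.2363 -0.1495]  S=[0.1731]  K=[0.6968; -0.1778]  nu=[-2.0482]  x^+=[-3.3393, -2.6574]  P^+=[0.5159 0.1629; 0.1629 0.4239]
step 3: x^-=[-4.4288, -2.6574]  P^-=[0.9108 0.3238; 0.3238 0.5339]  H_jac=[0.0996 -0.1660]  S=[0.1530]  K=[0.2416; -0.3685]  nu=[2.0712]  x^+=[-3.9284, -3.4206]  P^+=[0.9019 0.3374; 0.3374 0.5132]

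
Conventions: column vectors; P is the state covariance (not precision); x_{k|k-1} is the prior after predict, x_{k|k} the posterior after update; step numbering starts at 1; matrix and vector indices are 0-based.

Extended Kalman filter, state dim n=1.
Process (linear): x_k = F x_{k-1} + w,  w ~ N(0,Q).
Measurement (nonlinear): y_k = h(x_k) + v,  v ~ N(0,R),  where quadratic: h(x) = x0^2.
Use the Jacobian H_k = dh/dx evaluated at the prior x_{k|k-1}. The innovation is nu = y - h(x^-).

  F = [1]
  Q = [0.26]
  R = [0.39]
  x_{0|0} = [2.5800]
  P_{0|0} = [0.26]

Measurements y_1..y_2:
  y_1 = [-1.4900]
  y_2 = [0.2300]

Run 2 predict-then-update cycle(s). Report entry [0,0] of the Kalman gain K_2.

K[0,0] = 0.3610

step 1: x^-=[2.5800]  P^-=[0.5200]  H_jac=[5.1600]  S=[14.2353]  K=[0.1885]  nu=[-8.1464]  x^+=[1.0445]  P^+=[0.0142]
step 2: x^-=[1.0445]  P^-=[0.2742]  H_jac=[2.0890]  S=[1.5868]  K=[0.3610]  nu=[-0.8610]  x^+=[0.7336]  P^+=[0.0674]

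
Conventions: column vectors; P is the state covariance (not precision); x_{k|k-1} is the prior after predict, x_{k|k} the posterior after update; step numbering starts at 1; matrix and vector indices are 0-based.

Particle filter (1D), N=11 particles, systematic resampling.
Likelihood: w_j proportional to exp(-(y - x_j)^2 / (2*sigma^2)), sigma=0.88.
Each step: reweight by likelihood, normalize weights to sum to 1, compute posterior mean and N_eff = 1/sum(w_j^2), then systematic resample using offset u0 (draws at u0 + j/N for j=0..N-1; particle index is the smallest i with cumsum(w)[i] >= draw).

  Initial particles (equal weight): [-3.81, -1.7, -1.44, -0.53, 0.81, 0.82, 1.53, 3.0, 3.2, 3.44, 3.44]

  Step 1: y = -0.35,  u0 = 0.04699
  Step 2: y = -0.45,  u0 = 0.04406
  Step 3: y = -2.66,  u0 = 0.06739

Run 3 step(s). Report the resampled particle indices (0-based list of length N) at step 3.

step 1: w=[0.0002, 0.1147, 0.1727, 0.3643, 0.1560, 0.1537, 0.0380, 0.0003, 0.0001, 0.0000, 0.0000]  mean=-0.3255  Neff=4.4425  idx=[1, 2, 2, 3, 3, 3, 3, 4, 4, 5, 5]
step 2: w=[0.0534, 0.0777, 0.0777, 0.1457, 0.1457, 0.1457, 0.1457, 0.0525, 0.0525, 0.0516, 0.0516]  mean=-0.4537  Neff=9.0317  idx=[0, 2, 3, 3, 4, 4, 5, 6, 6, 8, 10]
step 3: w=[0.4214, 0.2922, 0.0408, 0.0408, 0.0408, 0.0408, 0.0408, 0.0408, 0.0408, 0.0003, 0.0003]  mean=-1.2881  Neff=3.6414  idx=[0, 0, 0, 0, 1, 1, 1, 1, 3, 6, 8]

resampled_idx = [0, 0, 0, 0, 1, 1, 1, 1, 3, 6, 8]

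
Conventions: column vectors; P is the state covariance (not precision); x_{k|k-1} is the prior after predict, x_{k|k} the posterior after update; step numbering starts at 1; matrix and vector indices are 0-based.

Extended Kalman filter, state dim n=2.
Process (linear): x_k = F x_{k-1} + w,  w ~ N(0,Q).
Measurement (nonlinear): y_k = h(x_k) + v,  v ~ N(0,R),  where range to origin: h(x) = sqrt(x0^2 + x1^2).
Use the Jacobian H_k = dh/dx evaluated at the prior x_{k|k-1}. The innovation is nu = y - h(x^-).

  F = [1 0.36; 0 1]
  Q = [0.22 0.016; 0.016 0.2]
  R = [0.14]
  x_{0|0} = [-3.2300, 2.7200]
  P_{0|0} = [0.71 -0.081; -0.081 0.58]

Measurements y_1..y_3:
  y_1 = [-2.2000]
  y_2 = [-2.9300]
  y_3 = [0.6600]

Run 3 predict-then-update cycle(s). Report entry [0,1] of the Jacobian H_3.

step 1: x^-=[-2.2508, 2.7200]  P^-=[0.9468 0.1438; 0.1438 0.7800]  H_jac=[-0.6375 0.7704]  S=[0.8466]  K=[-0.5822; 0.6016]  nu=[-5.7305]  x^+=[1.0854, -0.7273]  P^+=[0.6599 0.4403; 0.4403 0.4736]
step 2: x^-=[0.8236, -0.7273]  P^-=[1.2583 0.6268; 0.6268 0.6736]  H_jac=[0.7496 -0.6619]  S=[0.5202]  K=[1.0157; 0.0461]  nu=[-4.0288]  x^+=[-3.2683, -0.9128]  P^+=[0.7217 0.6025; 0.6025 0.6725]
step 3: x^-=[-3.5969, -0.9128]  P^-=[1.4626 0.8606; 0.8606 0.8725]  H_jac=[-0.9693 -0.2460]  S=[1.9773]  K=[-0.8240; -0.5304]  nu=[-3.0509]  x^+=[-1.0828, 0.7054]  P^+=[0.1199 -0.0036; -0.0036 0.3163]

H_jac[0,1] = -0.2460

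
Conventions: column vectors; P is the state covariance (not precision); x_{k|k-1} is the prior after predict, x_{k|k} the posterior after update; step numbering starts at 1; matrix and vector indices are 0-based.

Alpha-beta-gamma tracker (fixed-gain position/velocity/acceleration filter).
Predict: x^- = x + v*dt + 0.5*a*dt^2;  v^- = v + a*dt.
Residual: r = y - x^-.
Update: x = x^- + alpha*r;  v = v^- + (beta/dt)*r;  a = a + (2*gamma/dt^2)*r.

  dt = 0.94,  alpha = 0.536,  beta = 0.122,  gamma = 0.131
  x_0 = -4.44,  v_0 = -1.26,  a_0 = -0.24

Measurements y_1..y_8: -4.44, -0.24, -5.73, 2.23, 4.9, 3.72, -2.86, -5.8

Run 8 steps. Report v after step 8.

step 1: x_pred=-5.7304  r=1.2904  x^+=-5.0388  v^+=-1.3181  a^+=0.1426
step 2: x_pred=-6.2148  r=5.9748  x^+=-3.0123  v^+=-0.4086  a^+=1.9142
step 3: x_pred=-2.5507  r=-3.1793  x^+=-4.2548  v^+=0.9782  a^+=0.9715
step 4: x_pred=-2.9061  r=5.1361  x^+=-0.1532  v^+=2.5580  a^+=2.4944
step 5: x_pred=3.3534  r=1.5466  x^+=4.1824  v^+=5.1035  a^+=2.9530
step 6: x_pred=10.2843  r=-6.5643  x^+=6.7658  v^+=7.0274  a^+=1.0066
step 7: x_pred=13.8163  r=-16.6763  x^+=4.8778  v^+=5.8092  a^+=-3.9381
step 8: x_pred=8.5986  r=-14.3986  x^+=0.8810  v^+=0.2386  a^+=-8.2075

v_post = 0.2386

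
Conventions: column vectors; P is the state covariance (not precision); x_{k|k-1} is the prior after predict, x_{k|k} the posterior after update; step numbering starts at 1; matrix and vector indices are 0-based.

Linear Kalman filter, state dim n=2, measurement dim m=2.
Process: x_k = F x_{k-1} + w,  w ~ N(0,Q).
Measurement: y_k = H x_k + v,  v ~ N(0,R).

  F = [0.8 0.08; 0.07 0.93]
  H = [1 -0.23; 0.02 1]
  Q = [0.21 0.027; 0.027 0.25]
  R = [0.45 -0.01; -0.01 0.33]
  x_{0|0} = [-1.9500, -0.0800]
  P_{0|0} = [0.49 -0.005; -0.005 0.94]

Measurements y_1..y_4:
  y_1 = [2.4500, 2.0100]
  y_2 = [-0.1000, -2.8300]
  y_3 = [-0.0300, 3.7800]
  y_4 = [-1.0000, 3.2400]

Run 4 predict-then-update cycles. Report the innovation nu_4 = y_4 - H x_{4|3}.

step 1: x^-=[-1.5664, -0.2109]  P^-=[0.5290 0.1206; 0.1206 1.0648]  S=[0.9798 -0.1242; -0.1242 1.3998]  K=[0.5294 0.1407; -0.0305 0.7597]  nu=[3.9679, 2.2522]  x^+=[0.8511, 1.3790]  P^+=[0.2452 0.0362; 0.0362 0.2503]
step 2: x^-=[0.7912, 1.3421]  P^-=[0.3731 0.0865; 0.0865 0.4724]  S=[0.8083 -0.0251; -0.0251 0.8060]  K=[0.4410 0.1303; -0.0091 0.5879]  nu=[-0.5826, -4.1879]  x^+=[-0.0114, -1.1149]  P^+=[0.2051 0.0345; 0.0345 0.1934]
step 3: x^-=[-0.0983, -1.0376]  P^-=[0.3469 0.0787; 0.0787 0.4228]  S=[0.7831 -0.0219; -0.0219 0.7561]  K=[0.4234 0.1256; -0.0079 0.5610]  nu=[-0.1703, 4.8196]  x^+=[0.4348, 1.6677]  P^+=[0.1969 0.0333; 0.0333 0.1846]
step 4: x^-=[0.4813, 1.5814]  P^-=[0.3415 0.0767; 0.0767 0.4149]  S=[0.7781 -0.0223; -0.0223 0.7481]  K=[0.4197 0.1241; -0.0082 0.5564]  nu=[-1.1176, 1.6490]  x^+=[0.2169, 2.5080]  P^+=[0.1952 0.0329; 0.0329 0.1830]

innov = [-1.1176, 1.6490]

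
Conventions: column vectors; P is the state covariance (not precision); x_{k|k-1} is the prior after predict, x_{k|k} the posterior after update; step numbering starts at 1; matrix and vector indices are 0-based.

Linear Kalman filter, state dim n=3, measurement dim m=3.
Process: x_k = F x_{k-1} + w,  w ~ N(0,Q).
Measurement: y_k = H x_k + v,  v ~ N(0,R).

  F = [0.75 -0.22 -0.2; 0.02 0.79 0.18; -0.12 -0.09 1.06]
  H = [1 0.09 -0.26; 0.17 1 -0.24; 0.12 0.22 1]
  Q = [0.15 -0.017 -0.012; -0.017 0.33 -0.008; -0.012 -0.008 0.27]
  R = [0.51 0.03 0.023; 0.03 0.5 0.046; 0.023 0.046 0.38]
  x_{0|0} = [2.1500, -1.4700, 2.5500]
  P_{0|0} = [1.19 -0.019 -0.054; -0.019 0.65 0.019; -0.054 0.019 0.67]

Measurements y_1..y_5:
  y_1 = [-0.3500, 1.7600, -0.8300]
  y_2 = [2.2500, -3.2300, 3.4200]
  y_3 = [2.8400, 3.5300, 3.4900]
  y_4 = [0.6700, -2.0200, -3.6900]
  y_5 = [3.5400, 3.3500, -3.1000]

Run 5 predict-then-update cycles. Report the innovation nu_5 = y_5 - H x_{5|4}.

step 1: x^-=[1.4259, -0.6593, 2.5773]  P^-=[0.9018 -0.1582 -0.2958; -0.1582 0.7623 0.0882; -0.2958 0.0882 1.0549]  S=[1.6105 0.2163 -0.4482; 0.2163 1.2771 -0.0042; -0.4482 -0.0042 1.4443]  K=[0.6162 -0.0525 0.0371; -0.1111 0.5785 0.1313; -0.1422 -0.1422 0.6747]  nu=[-1.0465, 2.7954, -3.4334]  x^+=[0.5069, 0.6234, 0.0118]  P^+=[0.3192 -0.0601 0.0008; -0.0601 0.3055 0.0139; 0.0008 0.0139 0.2434]
step 2: x^-=[0.2407, 0.5047, -0.1044]  P^-=[0.3749 -0.1121 -0.0862; -0.1121 0.5308 0.0332; -0.0862 0.0332 0.5464]  S=[0.9492 0.0769 -0.1718; 0.0769 1.0260 0.0409; -0.1718 0.0409 0.9455]  K=[0.4141 -0.0584 0.0082; -0.0979 0.4941 0.1052; -0.1265 -0.1224 0.5570]  nu=[1.9368, -3.8007, 3.3845]  x^+=[1.2921, -1.2065, 2.0010]  P^+=[0.2135 -0.0536 -0.0039; -0.0536 0.2604 0.0096; -0.0039 0.0096 0.2015]
step 3: x^-=[0.8343, -0.5671, 2.0746]  P^-=[0.3104 -0.1002 -0.0718; -0.1002 0.5001 0.0245; -0.0718 0.0245 0.4995]  S=[0.8764 0.0707 -0.1516; 0.0707 0.9979 0.0397; -0.1516 0.0397 0.8965]  K=[0.3701 -0.0566 0.0020; -0.0918 0.4807 0.0998; -0.1249 -0.1204 0.5379]  nu=[2.5961, 4.4532, 1.4400]  x^+=[1.5460, 1.4791, 1.9888]  P^+=[0.1904 -0.0507 -0.0050; -0.0507 0.2528 0.0084; -0.0050 0.0084 0.1947]
step 4: x^-=[0.4364, 1.5574, 1.7895]  P^-=[0.2961 -0.0972 -0.0693; -0.0972 0.4949 0.0225; -0.0693 0.0225 0.4922]  S=[0.8608 0.0702 -0.1484; 0.0702 0.9936 0.0390; -0.1484 0.0390 0.8885]  K=[0.3593 -0.0559 0.0005; -0.0900 0.4785 0.0987; -0.1248 -0.1203 0.5346]  nu=[0.5587, -3.2221, -5.8745]  x^+=[0.8145, -0.6144, -1.0331]  P^+=[0.1847 -0.0498 -0.0053; -0.0498 0.2515 0.0081; -0.0053 0.0081 0.1936]
step 5: x^-=[0.9527, -0.6551, -1.1375]  P^-=[0.2926 -0.0965 -0.0687; -0.0965 0.4940 0.0221; -0.0687 0.0221 0.4910]  S=[0.8571 0.0702 -0.1479; 0.0702 0.9929 0.0388; -0.1479 0.0388 0.8872]  K=[0.3566 -0.0557 0.0000; -0.0896 0.4781 0.0985; -0.1248 -0.1203 0.5340]  nu=[2.3505, 3.5701, -1.9327]  x^+=[1.5920, 0.6511, -2.8924]  P^+=[0.1833 -0.0496 -0.0054; -0.0496 0.2513 0.0080; -0.0054 0.0080 0.1934]

innov = [2.3505, 3.5701, -1.9327]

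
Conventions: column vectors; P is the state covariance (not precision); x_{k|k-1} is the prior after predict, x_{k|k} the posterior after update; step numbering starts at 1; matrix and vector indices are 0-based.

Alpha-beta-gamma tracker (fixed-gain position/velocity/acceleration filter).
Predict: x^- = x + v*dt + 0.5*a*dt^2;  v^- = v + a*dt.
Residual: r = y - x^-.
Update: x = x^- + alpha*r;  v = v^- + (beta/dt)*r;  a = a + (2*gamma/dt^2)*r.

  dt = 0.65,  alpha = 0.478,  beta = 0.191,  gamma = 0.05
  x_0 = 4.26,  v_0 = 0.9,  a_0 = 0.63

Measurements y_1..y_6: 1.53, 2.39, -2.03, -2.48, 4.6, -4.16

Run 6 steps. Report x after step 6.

step 1: x_pred=4.9781  r=-3.4481  x^+=3.3299  v^+=0.2963  a^+=-0.1861
step 2: x_pred=3.4832  r=-1.0932  x^+=2.9606  v^+=-0.1459  a^+=-0.4449
step 3: x_pred=2.7718  r=-4.8018  x^+=0.4766  v^+=-1.8461  a^+=-1.5814
step 4: x_pred=-1.0575  r=-1.4225  x^+=-1.7374  v^+=-3.2920  a^+=-1.9181
step 5: x_pred=-4.2824  r=8.8824  x^+=-0.0366  v^+=-1.9287  a^+=0.1843
step 6: x_pred=-1.2513  r=-2.9087  x^+=-2.6417  v^+=-2.6636  a^+=-0.5042

x_post = -2.6417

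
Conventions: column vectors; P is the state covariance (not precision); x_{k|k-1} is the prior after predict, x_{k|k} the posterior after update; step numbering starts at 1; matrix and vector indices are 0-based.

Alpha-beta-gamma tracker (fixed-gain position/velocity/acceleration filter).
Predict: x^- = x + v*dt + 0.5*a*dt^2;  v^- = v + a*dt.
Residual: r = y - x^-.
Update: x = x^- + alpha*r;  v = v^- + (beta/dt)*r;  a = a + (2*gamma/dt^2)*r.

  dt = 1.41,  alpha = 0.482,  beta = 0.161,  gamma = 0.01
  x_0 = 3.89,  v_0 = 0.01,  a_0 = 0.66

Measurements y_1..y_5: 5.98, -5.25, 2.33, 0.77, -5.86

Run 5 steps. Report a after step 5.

step 1: x_pred=4.5602  r=1.4198  x^+=5.2445  v^+=1.1027  a^+=0.6743
step 2: x_pred=7.4696  r=-12.7196  x^+=1.3388  v^+=0.6011  a^+=0.5463
step 3: x_pred=2.7294  r=-0.3994  x^+=2.5369  v^+=1.3258  a^+=0.5423
step 4: x_pred=4.9453  r=-4.1753  x^+=2.9328  v^+=1.6137  a^+=0.5003
step 5: x_pred=5.7055  r=-11.5655  x^+=0.1309  v^+=0.9985  a^+=0.3840

a_post = 0.3840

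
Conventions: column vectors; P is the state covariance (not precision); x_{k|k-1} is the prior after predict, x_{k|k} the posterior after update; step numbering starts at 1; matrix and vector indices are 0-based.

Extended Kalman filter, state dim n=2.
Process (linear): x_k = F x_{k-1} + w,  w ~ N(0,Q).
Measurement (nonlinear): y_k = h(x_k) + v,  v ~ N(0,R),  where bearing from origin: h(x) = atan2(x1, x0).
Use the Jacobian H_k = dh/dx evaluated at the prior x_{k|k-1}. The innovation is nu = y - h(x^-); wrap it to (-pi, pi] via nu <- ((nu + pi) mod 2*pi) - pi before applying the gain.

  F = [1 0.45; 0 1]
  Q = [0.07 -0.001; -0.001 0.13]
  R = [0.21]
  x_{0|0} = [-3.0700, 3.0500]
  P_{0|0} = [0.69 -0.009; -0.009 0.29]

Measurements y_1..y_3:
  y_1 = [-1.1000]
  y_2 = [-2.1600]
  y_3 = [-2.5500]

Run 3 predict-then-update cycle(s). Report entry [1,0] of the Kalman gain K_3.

K[1,0] = -0.6336

step 1: x^-=[-1.6975, 3.0500]  P^-=[0.8106 0.1205; 0.1205 0.4200]  H_jac=[-0.2503 -0.1393]  S=[0.2774]  K=[-0.7922; -0.3197]  nu=[3.1045]  x^+=[-4.1568, 2.0574]  P^+=[0.6366 0.0503; 0.0503 0.3916]
step 2: x^-=[-3.2310, 2.0574]  P^-=[0.8311 0.2255; 0.2255 0.5216]  H_jac=[-0.1402 -0.2202]  S=[0.2656]  K=[-0.6258; -0.5516]  nu=[1.5486]  x^+=[-4.2001, 1.2031]  P^+=[0.7271 0.1338; 0.1338 0.4408]
step 3: x^-=[-3.6587, 1.2031]  P^-=[1.0068 0.3312; 0.3312 0.5708]  H_jac=[-0.0811 -0.2466]  S=[0.2646]  K=[-0.6173; -0.6336]  nu=[0.9093]  x^+=[-4.2201, 0.6270]  P^+=[0.9060 0.2277; 0.2277 0.4646]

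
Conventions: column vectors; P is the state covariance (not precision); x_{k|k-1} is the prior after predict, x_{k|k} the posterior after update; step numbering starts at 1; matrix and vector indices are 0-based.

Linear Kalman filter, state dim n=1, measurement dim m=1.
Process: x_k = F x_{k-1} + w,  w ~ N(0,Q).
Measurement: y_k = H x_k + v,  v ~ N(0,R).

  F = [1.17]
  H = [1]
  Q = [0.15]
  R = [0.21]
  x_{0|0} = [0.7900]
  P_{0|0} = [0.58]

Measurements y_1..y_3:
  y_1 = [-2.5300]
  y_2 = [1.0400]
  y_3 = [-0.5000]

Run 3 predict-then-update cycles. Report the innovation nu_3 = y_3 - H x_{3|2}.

innov = [-0.3691]

step 1: x^-=[0.9243]  P^-=[0.9440]  S=[1.1540]  K=[0.8180]  nu=[-3.4543]  x^+=[-1.9014]  P^+=[0.1718]
step 2: x^-=[-2.2246]  P^-=[0.3852]  S=[0.5952]  K=[0.6472]  nu=[3.2646]  x^+=[-0.1119]  P^+=[0.1359]
step 3: x^-=[-0.1309]  P^-=[0.3360]  S=[0.5460]  K=[0.6154]  nu=[-0.3691]  x^+=[-0.3581]  P^+=[0.1292]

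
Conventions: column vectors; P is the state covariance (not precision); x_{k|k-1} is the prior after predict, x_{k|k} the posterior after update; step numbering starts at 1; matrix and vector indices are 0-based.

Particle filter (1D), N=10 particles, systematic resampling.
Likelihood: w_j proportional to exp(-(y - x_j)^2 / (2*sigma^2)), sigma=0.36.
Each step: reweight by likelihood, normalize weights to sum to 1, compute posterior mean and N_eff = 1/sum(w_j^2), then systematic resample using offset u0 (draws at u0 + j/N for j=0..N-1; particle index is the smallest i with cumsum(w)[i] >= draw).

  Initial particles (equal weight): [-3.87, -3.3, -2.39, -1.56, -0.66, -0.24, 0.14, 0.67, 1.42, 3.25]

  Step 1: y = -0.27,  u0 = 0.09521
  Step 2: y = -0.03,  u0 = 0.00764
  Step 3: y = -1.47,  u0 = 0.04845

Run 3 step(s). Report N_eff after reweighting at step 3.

N_eff = 1.4808

step 1: w=[0.0000, 0.0000, 0.0000, 0.0008, 0.2635, 0.4723, 0.2478, 0.0157, 0.0000, 0.0000]  mean=-0.2433  Neff=2.8240  idx=[4, 4, 5, 5, 5, 5, 5, 6, 6, 7]
step 2: w=[0.0328, 0.0328, 0.1280, 0.1280, 0.1280, 0.1280, 0.1280, 0.1357, 0.1357, 0.0229]  mean=-0.1436  Neff=8.2343  idx=[0, 2, 3, 3, 4, 5, 6, 7, 7, 8]
step 3: w=[0.8185, 0.0300, 0.0300, 0.0300, 0.0300, 0.0300, 0.0300, 0.0005, 0.0005, 0.0005]  mean=-0.5832  Neff=1.4808  idx=[0, 0, 0, 0, 0, 0, 0, 0, 1, 5]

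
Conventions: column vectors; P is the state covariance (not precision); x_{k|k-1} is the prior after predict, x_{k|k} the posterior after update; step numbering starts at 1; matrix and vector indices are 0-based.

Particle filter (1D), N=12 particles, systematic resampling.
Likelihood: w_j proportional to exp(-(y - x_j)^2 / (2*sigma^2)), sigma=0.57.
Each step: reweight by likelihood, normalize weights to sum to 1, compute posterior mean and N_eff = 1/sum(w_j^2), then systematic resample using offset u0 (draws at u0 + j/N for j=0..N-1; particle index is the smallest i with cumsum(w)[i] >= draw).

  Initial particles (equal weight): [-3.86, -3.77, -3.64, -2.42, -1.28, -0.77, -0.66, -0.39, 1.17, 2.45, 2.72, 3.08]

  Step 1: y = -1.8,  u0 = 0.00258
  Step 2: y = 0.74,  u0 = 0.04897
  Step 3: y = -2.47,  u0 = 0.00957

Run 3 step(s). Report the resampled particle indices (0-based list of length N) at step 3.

resampled_idx = [0, 0, 0, 0, 0, 0, 0, 1, 3, 4, 7, 9]

step 1: w=[0.0009, 0.0016, 0.0034, 0.3459, 0.4122, 0.1221, 0.0846, 0.0293, 0.0000, 0.0000, 0.0000, 0.0000]  mean=-1.5479  Neff=3.2002  idx=[2, 3, 3, 3, 3, 4, 4, 4, 4, 4, 5, 6]
step 2: w=[0.0000, 0.0000, 0.0000, 0.0000, 0.0000, 0.0212, 0.0212, 0.0212, 0.0212, 0.0212, 0.3390, 0.5548]  mean=-0.7631  Neff=2.3529  idx=[7, 10, 10, 10, 10, 11, 11, 11, 11, 11, 11, 11]
step 3: w=[0.5513, 0.0571, 0.0571, 0.0571, 0.0571, 0.0315, 0.0315, 0.0315, 0.0315, 0.0315, 0.0315, 0.0315]  mean=-1.0269  Neff=3.0874  idx=[0, 0, 0, 0, 0, 0, 0, 1, 3, 4, 7, 9]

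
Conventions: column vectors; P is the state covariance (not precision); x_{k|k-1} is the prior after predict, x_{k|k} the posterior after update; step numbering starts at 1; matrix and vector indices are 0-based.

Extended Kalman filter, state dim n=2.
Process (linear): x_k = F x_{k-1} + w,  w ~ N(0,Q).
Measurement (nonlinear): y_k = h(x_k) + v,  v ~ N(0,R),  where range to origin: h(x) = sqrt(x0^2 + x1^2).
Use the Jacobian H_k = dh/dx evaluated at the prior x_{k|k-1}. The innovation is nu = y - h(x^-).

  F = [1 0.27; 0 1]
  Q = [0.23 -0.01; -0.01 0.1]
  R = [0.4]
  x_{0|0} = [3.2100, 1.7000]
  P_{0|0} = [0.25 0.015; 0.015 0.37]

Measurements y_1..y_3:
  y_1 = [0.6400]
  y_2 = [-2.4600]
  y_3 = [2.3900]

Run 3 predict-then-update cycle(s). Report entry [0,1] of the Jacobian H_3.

H_jac[0,1] = -0.6011

step 1: x^-=[3.6690, 1.7000]  P^-=[0.5151 0.1049; 0.1049 0.4700]  H_jac=[0.9073 0.4204]  S=[0.9871]  K=[0.5181; 0.2966]  nu=[-3.4037]  x^+=[1.9055, 0.6905]  P^+=[0.2501 -0.0468; -0.0468 0.3832]
step 2: x^-=[2.0919, 0.6905]  P^-=[0.4828 0.0467; 0.0467 0.4832]  H_jac=[0.9496 0.3134]  S=[0.9106]  K=[0.5195; 0.2150]  nu=[-4.6630]  x^+=[-0.3305, -0.3120]  P^+=[0.2370 -0.0550; -0.0550 0.4411]
step 3: x^-=[-0.4148, -0.3120]  P^-=[0.4694 0.0541; 0.0541 0.5411]  H_jac=[-0.7992 -0.6011]  S=[0.9473]  K=[-0.4303; -0.3890]  nu=[1.8710]  x^+=[-1.2199, -1.0397]  P^+=[0.2940 -0.1045; -0.1045 0.3978]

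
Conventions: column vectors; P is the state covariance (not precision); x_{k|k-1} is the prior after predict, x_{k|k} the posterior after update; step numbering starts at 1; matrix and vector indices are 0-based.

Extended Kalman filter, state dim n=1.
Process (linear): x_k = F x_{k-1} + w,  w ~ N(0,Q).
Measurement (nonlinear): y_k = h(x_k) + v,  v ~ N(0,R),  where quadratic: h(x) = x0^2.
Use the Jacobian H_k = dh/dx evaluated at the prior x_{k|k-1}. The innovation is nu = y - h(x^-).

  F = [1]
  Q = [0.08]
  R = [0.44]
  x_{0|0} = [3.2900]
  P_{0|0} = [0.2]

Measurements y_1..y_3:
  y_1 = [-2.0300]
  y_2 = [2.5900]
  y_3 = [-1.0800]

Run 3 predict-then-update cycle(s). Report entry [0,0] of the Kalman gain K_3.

step 1: x^-=[3.2900]  P^-=[0.2800]  H_jac=[6.5800]  S=[12.5630]  K=[0.1467]  nu=[-12.8541]  x^+=[1.4049]  P^+=[0.0098]
step 2: x^-=[1.4049]  P^-=[0.0898]  H_jac=[2.8098]  S=[1.1490]  K=[0.2196]  nu=[0.6162]  x^+=[1.5402]  P^+=[0.0344]
step 3: x^-=[1.5402]  P^-=[0.1144]  H_jac=[3.0805]  S=[1.5255]  K=[0.2310]  nu=[-3.4523]  x^+=[0.7428]  P^+=[0.0330]

K[0,0] = 0.2310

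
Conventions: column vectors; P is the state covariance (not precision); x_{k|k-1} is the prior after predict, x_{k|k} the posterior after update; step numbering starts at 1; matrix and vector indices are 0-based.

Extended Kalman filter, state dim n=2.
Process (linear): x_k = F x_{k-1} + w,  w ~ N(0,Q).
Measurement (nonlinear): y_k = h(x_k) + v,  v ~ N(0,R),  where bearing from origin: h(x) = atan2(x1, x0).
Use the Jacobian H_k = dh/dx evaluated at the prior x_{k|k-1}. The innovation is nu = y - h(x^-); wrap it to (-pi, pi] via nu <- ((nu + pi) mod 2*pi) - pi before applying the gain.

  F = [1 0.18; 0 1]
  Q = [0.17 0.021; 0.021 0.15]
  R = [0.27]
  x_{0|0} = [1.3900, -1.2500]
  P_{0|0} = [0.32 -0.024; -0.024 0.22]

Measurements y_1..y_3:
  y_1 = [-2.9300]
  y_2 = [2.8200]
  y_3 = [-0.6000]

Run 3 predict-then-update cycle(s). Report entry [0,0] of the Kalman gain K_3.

K[0,0] = 0.3691

step 1: x^-=[1.1650, -1.2500]  P^-=[0.4885 0.0366; 0.0366 0.3700]  H_jac=[0.4281 0.3990]  S=[0.4309]  K=[0.5192; 0.3789]  nu=[-2.1094]  x^+=[0.0698, -2.0493]  P^+=[0.3723 -0.0482; -0.0482 0.3081]
step 2: x^-=[-0.2990, -2.0493]  P^-=[0.5350 0.0283; 0.0283 0.4581]  H_jac=[0.4778 -0.0697]  S=[0.3925]  K=[0.6462; -0.0470]  nu=[-1.7475]  x^+=[-1.4283, -1.9673]  P^+=[0.3711 0.0402; 0.0402 0.4573]
step 3: x^-=[-1.7825, -1.9673]  P^-=[0.5703 0.1435; 0.1435 0.6073]  H_jac=[0.2792 -0.2529]  S=[0.3330]  K=[0.3691; -0.3409]  nu=[1.7069]  x^+=[-1.1524, -2.5492]  P^+=[0.5250 0.1854; 0.1854 0.5685]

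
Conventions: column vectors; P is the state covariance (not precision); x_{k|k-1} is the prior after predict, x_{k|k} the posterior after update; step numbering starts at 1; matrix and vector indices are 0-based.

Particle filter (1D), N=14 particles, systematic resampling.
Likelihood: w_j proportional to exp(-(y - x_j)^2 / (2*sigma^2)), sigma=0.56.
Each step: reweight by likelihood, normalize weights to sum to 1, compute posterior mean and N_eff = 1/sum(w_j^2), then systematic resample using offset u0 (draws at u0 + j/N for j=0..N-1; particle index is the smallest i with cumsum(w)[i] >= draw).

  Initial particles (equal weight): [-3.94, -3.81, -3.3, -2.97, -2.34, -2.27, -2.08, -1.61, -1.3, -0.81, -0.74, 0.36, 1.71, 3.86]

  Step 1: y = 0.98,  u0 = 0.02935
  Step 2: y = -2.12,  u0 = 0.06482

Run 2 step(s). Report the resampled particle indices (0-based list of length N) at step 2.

resampled_idx = [0, 1, 1, 2, 2, 3, 3, 4, 5, 5, 6, 6, 7, 7]

step 1: w=[0.0000, 0.0000, 0.0000, 0.0000, 0.0000, 0.0000, 0.0000, 0.0000, 0.0003, 0.0061, 0.0091, 0.5503, 0.4342, 0.0000]  mean=0.9286  Neff=2.0347  idx=[11, 11, 11, 11, 11, 11, 11, 11, 12, 12, 12, 12, 12, 12]
step 2: w=[0.1250, 0.1250, 0.1250, 0.1250, 0.1250, 0.1250, 0.1250, 0.1250, 0.0000, 0.0000, 0.0000, 0.0000, 0.0000, 0.0000]  mean=0.3600  Neff=8.0000  idx=[0, 1, 1, 2, 2, 3, 3, 4, 5, 5, 6, 6, 7, 7]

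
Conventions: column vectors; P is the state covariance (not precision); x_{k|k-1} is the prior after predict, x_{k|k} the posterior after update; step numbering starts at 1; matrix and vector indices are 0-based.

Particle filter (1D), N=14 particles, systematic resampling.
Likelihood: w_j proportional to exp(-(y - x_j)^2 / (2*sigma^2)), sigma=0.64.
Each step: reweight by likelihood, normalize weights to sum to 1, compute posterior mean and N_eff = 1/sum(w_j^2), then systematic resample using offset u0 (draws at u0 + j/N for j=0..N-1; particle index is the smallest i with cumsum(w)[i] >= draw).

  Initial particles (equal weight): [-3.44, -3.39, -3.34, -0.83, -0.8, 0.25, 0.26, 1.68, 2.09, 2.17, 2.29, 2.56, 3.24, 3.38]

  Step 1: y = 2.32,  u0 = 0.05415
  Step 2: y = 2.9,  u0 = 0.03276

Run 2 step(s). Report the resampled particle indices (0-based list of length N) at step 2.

step 1: w=[0.0000, 0.0000, 0.0000, 0.0000, 0.0000, 0.0011, 0.0011, 0.1197, 0.1850, 0.1920, 0.1971, 0.1839, 0.0702, 0.0501]  mean=2.3235  Neff=6.0432  idx=[7, 8, 8, 8, 9, 9, 9, 10, 10, 11, 11, 11, 12, 13]
step 2: w=[0.0190, 0.0524, 0.0524, 0.0524, 0.0609, 0.0609, 0.0609, 0.0741, 0.0741, 0.1013, 0.1013, 0.1013, 0.1013, 0.0880]  mean=2.4994  Neff=12.5842  idx=[1, 2, 3, 5, 6, 7, 8, 9, 9, 10, 11, 12, 12, 13]

resampled_idx = [1, 2, 3, 5, 6, 7, 8, 9, 9, 10, 11, 12, 12, 13]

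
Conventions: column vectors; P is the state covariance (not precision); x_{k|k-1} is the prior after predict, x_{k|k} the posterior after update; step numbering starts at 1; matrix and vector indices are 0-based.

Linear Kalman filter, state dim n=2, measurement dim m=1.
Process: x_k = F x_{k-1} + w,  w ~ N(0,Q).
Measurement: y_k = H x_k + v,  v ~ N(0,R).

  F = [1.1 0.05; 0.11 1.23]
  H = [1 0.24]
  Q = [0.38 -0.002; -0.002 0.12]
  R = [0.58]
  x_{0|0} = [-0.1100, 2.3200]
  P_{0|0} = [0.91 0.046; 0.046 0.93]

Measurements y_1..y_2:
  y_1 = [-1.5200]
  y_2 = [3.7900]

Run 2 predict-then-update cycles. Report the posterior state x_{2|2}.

step 1: x^-=[-0.0050, 2.8415]  P^-=[1.4885 0.2278; 0.2278 1.5505]  S=[2.2671]  K=[0.6807; 0.2646]  nu=[-2.1970]  x^+=[-1.5004, 2.2602]  P^+=[0.4381 -0.1805; -0.1805 1.3917]
step 2: x^-=[-1.5374, 2.6150]  P^-=[0.8937 -0.1087; -0.1087 2.1820]  S=[1.5473]  K=[0.5608; 0.2682]  nu=[4.6998]  x^+=[1.0981, 3.8756]  P^+=[0.4072 -0.3414; -0.3414 2.0707]

x_post = [1.0981, 3.8756]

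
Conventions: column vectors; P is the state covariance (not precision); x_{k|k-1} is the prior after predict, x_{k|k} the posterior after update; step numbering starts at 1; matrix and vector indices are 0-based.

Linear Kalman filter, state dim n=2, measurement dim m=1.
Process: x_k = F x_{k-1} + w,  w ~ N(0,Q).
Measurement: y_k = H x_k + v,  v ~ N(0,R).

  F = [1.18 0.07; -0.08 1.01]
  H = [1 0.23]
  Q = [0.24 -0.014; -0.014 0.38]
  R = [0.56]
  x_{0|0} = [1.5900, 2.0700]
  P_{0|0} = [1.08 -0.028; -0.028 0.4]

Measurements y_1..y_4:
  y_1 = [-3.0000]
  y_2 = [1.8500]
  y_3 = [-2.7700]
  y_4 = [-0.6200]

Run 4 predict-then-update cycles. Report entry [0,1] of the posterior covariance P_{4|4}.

P_post[0,1] = -0.4059

step 1: x^-=[2.0211, 1.9635]  P^-=[1.7411 -0.1209; -0.1209 0.7995]  S=[2.2878]  K=[0.7489; 0.0275]  nu=[-5.4727]  x^+=[-2.0774, 1.8128]  P^+=[0.4580 -0.1681; -0.1681 0.7977]
step 2: x^-=[-2.3244, 1.9971]  P^-=[0.8539 -0.2002; -0.2002 1.2239]  S=[1.3866]  K=[0.5826; 0.0586]  nu=[3.7151]  x^+=[-0.1599, 2.2149]  P^+=[0.3832 -0.2476; -0.2476 1.2191]
step 3: x^-=[-0.0336, 2.2499]  P^-=[0.7387 -0.2576; -0.2576 1.6661]  S=[1.2683]  K=[0.5357; 0.0990]  nu=[-3.2539]  x^+=[-1.7767, 1.9278]  P^+=[0.3747 -0.3249; -0.3249 1.6536]
step 4: x^-=[-1.9615, 2.0892]  P^-=[0.7162 -0.3179; -0.3179 2.1218]  S=[1.2422]  K=[0.5177; 0.1370]  nu=[0.8610]  x^+=[-1.5158, 2.2071]  P^+=[0.3833 -0.4059; -0.4059 2.0985]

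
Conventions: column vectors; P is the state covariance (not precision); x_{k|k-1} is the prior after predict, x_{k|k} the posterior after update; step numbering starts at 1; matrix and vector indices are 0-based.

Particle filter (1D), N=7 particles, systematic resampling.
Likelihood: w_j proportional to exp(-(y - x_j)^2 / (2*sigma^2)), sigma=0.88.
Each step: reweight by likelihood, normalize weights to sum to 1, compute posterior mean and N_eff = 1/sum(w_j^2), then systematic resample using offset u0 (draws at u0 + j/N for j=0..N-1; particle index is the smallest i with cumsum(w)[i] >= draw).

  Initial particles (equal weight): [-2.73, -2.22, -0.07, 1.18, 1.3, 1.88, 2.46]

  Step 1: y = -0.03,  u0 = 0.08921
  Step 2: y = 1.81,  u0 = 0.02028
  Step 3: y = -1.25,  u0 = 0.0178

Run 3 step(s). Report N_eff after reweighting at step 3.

step 1: w=[0.0048, 0.0241, 0.5331, 0.2073, 0.1703, 0.0506, 0.0097]  mean=0.4812  Neff=2.7823  idx=[2, 2, 2, 2, 3, 4, 5]
step 2: w=[0.0338, 0.0338, 0.0338, 0.0338, 0.2559, 0.2795, 0.3296]  mean=1.2755  Neff=3.8941  idx=[0, 4, 4, 5, 5, 6, 6]
step 3: w=[0.8395, 0.0456, 0.0456, 0.0310, 0.0310, 0.0037, 0.0037]  mean=0.1432  Neff=1.4067  idx=[0, 0, 0, 0, 0, 0, 1]

N_eff = 1.4067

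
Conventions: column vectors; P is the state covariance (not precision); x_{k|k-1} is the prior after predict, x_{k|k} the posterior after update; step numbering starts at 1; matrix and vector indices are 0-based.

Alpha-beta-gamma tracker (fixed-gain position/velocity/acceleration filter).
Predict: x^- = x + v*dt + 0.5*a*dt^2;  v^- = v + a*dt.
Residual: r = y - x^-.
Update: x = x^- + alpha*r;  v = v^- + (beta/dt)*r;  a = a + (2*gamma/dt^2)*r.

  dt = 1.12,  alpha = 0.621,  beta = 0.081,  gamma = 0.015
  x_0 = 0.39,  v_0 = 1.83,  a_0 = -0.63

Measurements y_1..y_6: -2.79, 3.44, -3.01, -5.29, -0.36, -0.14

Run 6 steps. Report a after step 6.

a_post = -0.5336

step 1: x_pred=2.0445  r=-4.8345  x^+=-0.9577  v^+=0.7748  a^+=-0.7456
step 2: x_pred=-0.5577  r=3.9977  x^+=1.9249  v^+=0.2288  a^+=-0.6500
step 3: x_pred=1.7734  r=-4.7834  x^+=-1.1971  v^+=-0.8452  a^+=-0.7644
step 4: x_pred=-2.6231  r=-2.6669  x^+=-4.2792  v^+=-1.8942  a^+=-0.8282
step 5: x_pred=-6.9202  r=6.5602  x^+=-2.8463  v^+=-2.3473  a^+=-0.6713
step 6: x_pred=-5.8964  r=5.7564  x^+=-2.3217  v^+=-2.6829  a^+=-0.5336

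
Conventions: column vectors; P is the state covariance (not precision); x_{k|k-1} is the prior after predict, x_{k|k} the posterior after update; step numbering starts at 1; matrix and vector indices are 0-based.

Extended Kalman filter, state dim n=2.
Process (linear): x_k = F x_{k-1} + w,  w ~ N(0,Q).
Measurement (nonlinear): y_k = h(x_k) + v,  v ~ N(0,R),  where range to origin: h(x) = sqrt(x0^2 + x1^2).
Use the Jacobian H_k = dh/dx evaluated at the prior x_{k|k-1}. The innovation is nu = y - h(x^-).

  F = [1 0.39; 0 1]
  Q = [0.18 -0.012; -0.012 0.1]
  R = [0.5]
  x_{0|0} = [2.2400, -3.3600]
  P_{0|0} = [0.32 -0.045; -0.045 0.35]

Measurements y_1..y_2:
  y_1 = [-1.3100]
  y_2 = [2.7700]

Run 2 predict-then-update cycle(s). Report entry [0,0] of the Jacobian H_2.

step 1: x^-=[0.9296, -3.3600]  P^-=[0.5181 0.0795; 0.0795 0.4500]  H_jac=[0.2666 -0.9638]  S=[0.9140]  K=[0.0673; -0.4513]  nu=[-4.7962]  x^+=[0.6067, -1.1953]  P^+=[0.5140 0.1073; 0.1073 0.2638]
step 2: x^-=[0.1405, -1.1953]  P^-=[0.8178 0.1982; 0.1982 0.3638]  H_jac=[0.1167 -0.9932]  S=[0.8241]  K=[-0.1230; -0.4104]  nu=[1.5665]  x^+=[-0.0522, -1.8382]  P^+=[0.8053 0.1566; 0.1566 0.2250]

H_jac[0,0] = 0.1167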